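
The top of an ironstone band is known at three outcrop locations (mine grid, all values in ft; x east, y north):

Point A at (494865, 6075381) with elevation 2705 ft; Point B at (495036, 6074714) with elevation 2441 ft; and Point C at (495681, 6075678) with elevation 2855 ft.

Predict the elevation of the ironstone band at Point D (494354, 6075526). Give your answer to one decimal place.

2745.2 ft

Two edge vectors: Point A→Point B = (171, -667, -264), Point A→Point C = (816, 297, 150).
Normal n = (Point A→Point B) × (Point A→Point C) = (-21642, -241074, 595059).
So ∂z/∂x = −n_x/n_z = 0.036369503 and ∂z/∂y = −n_y/n_z = 0.405126214.
Intercept c from Point A: 2705 − 17997.99 − 2461296.11 = −2476589.10.
At (494354, 6075526): z = 17979.4 + 2461354.8 − 2476589.10 = 2745.2 ft.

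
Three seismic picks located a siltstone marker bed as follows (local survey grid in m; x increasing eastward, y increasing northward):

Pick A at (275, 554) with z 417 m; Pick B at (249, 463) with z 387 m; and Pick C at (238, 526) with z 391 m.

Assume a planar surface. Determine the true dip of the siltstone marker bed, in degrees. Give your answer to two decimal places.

Two edge vectors: Pick A→Pick B = (-26, -91, -30), Pick A→Pick C = (-37, -28, -26).
Normal n = (Pick A→Pick B) × (Pick A→Pick C) = (1526, 434, -2639).
So ∂z/∂x = −n_x/n_z = 0.57825 and ∂z/∂y = −n_y/n_z = 0.16446.
Gradient magnitude |∇z| = √(a² + b²) = √(0.33437 + 0.02705) = 0.60118.
True dip = arctan(0.60118) = 31.01°, dipping toward WSW (azimuth ≈ 254°).

31.01°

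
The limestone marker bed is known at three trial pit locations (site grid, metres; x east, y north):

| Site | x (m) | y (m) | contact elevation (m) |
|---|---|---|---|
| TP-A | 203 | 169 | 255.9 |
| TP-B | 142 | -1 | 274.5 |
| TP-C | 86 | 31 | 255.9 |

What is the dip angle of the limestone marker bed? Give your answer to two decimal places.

16.35°

Let the plane be z = a·x + b·y + c.
TP-B−TP-A: −61a − 170b = 18.6;  TP-C−TP-A: −117a − 138b = 0.
Solving gives a = 0.22374, b = −0.18970.
Gradient magnitude |∇z| = √(a² + b²) = √(0.05006 + 0.03598) = 0.29334.
True dip = arctan(0.29334) = 16.35°, dipping toward NW (azimuth ≈ 310°).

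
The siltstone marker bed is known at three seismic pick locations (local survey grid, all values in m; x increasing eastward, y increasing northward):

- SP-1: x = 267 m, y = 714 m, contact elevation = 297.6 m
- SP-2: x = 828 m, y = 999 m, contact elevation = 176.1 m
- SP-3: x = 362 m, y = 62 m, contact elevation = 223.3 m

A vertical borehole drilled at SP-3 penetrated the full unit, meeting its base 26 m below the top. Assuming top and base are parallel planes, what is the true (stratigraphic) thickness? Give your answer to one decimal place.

Two edge vectors: SP-1→SP-2 = (561, 285, -121.5), SP-1→SP-3 = (95, -652, -74.3).
Normal n = (SP-1→SP-2) × (SP-1→SP-3) = (-100393.5, 30139.8, -392847).
So ∂z/∂x = −n_x/n_z = −0.25555 and ∂z/∂y = −n_y/n_z = 0.07672.
|∇z| = √(a²+b²) = 0.26682, so dip δ = arctan(0.26682) = 14.94°.
True thickness = vertical thickness × cos δ = 26 × cos 14.94° = 25.1 m.

25.1 m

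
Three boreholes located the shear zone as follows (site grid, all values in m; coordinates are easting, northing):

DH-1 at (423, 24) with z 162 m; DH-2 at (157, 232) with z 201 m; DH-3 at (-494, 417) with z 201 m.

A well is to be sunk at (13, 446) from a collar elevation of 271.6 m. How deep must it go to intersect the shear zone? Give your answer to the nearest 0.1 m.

Two edge vectors: DH-1→DH-2 = (-266, 208, 39), DH-1→DH-3 = (-917, 393, 39).
Normal n = (DH-1→DH-2) × (DH-1→DH-3) = (-7215, -25389, 86198).
So ∂z/∂easting = −n_x/n_z = 0.08370 and ∂z/∂northing = −n_y/n_z = 0.29454.
Intercept c from DH-1: 162 − 35.41 − 7.07 = 119.52.
At (13, 446): z_contact = 1.09 + 131.37 + 119.52 = 251.98 m.
Depth below ground = 271.6 − 251.98 = 19.6 m.

19.6 m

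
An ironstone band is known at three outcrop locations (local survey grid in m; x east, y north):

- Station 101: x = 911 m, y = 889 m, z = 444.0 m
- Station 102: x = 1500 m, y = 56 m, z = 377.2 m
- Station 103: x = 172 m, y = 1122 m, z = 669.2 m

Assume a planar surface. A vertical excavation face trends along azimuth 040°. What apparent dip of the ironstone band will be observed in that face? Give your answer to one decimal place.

Let the plane be z = a·x + b·y + c.
Station 102−Station 101: 589a − 833b = −66.8;  Station 103−Station 101: −739a + 233b = 225.2.
Solving gives a = −0.35963, b = −0.17409.
Unit vector along 040° is (sin 40°, cos 40°) = (0.6428, 0.7660).
Slope in that direction = a·(0.6428) + b·(0.7660) = −0.36453.
Apparent dip = arctan|0.36453| = 20.0° (true dip is 21.8°, so apparent ≤ true as expected).

20.0°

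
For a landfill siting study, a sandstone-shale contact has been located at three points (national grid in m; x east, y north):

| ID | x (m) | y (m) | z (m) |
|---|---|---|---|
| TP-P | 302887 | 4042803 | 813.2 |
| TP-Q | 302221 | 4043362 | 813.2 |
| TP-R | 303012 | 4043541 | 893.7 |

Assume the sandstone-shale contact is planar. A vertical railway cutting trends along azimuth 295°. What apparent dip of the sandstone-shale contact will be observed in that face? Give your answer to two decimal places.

Two edge vectors: TP-P→TP-Q = (-666, 559, 0), TP-P→TP-R = (125, 738, 80.5).
Normal n = (TP-P→TP-Q) × (TP-P→TP-R) = (44999.5, 53613, -561383).
So ∂z/∂x = −n_x/n_z = 0.08016 and ∂z/∂y = −n_y/n_z = 0.09550.
Unit vector along 295° is (sin 295°, cos 295°) = (-0.9063, 0.4226).
Slope in that direction = a·(-0.9063) + b·(0.4226) = −0.03229.
Apparent dip = arctan|0.03229| = 1.85° (true dip is 7.1°, so apparent ≤ true as expected).

1.85°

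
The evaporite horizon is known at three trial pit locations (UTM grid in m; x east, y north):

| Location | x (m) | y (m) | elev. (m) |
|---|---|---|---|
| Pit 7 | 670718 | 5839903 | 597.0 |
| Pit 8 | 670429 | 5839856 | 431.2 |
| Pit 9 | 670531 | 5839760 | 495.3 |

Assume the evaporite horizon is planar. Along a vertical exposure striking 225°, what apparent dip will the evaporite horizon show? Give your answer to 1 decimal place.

Let the plane be z = a·x + b·y + c.
Pit 8−Pit 7: −289a − 47b = −165.8;  Pit 9−Pit 7: −187a − 143b = −101.7.
Solving gives a = 0.58177, b = −0.04958.
Unit vector along 225° is (sin 225°, cos 225°) = (-0.7071, -0.7071).
Slope in that direction = a·(-0.7071) + b·(-0.7071) = −0.37631.
Apparent dip = arctan|0.37631| = 20.6° (true dip is 30.3°, so apparent ≤ true as expected).

20.6°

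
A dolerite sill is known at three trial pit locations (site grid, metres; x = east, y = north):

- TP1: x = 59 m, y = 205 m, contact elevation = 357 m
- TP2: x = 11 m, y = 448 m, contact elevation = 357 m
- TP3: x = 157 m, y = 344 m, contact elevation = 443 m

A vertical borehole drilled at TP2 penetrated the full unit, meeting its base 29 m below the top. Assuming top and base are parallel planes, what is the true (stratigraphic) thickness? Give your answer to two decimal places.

23.77 m

Let the plane be z = a·x + b·y + c.
TP2−TP1: −48a + 243b = 0;  TP3−TP1: 98a + 139b = 86.
Solving gives a = 0.68549, b = 0.13541.
|∇z| = √(a²+b²) = 0.69874, so dip δ = arctan(0.69874) = 34.94°.
True thickness = vertical thickness × cos δ = 29 × cos 34.94° = 23.77 m.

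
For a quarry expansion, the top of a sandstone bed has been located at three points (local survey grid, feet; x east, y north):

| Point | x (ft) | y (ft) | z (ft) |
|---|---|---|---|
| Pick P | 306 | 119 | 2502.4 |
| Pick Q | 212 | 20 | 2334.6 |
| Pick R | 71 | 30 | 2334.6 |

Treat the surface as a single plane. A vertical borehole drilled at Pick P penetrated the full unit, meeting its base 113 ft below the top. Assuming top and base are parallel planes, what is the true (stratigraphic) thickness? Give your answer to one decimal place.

Let the plane be z = a·x + b·y + c.
Pick Q−Pick P: −94a − 99b = −167.8;  Pick R−Pick P: −235a − 89b = −167.8.
Solving gives a = 0.11263, b = 1.58801.
|∇z| = √(a²+b²) = 1.59200, so dip δ = arctan(1.59200) = 57.87°.
True thickness = vertical thickness × cos δ = 113 × cos 57.87° = 60.1 ft.

60.1 ft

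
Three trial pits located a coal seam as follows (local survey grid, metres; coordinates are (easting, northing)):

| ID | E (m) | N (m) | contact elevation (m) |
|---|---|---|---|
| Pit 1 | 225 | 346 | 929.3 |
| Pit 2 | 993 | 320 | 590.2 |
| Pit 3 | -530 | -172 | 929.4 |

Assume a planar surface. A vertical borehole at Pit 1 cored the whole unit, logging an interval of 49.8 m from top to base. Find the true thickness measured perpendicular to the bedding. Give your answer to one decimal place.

40.0 m

Let the plane be z = a·E + b·N + c.
Pit 2−Pit 1: 768a − 26b = −339.1;  Pit 3−Pit 1: −755a − 518b = 0.1.
Solving gives a = −0.42078, b = 0.61311.
|∇z| = √(a²+b²) = 0.74361, so dip δ = arctan(0.74361) = 36.63°.
True thickness = vertical thickness × cos δ = 49.8 × cos 36.63° = 40.0 m.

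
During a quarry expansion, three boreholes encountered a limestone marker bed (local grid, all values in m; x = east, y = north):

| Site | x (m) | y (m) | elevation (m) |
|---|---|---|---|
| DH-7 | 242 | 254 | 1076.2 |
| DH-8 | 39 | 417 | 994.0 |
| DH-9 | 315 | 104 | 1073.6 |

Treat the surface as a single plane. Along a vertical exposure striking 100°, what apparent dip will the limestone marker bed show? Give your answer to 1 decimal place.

31.6°

Two edge vectors: DH-7→DH-8 = (-203, 163, -82.2), DH-7→DH-9 = (73, -150, -2.6).
Normal n = (DH-7→DH-8) × (DH-7→DH-9) = (-12753.8, -6528.4, 18551).
So ∂z/∂x = −n_x/n_z = 0.68750 and ∂z/∂y = −n_y/n_z = 0.35192.
Unit vector along 100° is (sin 100°, cos 100°) = (0.9848, -0.1736).
Slope in that direction = a·(0.9848) + b·(-0.1736) = 0.61595.
Apparent dip = arctan|0.61595| = 31.6° (true dip is 37.7°, so apparent ≤ true as expected).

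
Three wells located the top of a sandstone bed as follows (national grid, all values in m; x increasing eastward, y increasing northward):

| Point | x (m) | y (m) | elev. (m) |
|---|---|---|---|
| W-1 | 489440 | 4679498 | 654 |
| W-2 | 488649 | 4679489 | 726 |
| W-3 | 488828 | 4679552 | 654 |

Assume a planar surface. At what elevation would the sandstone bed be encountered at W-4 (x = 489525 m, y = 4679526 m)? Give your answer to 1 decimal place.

621.6 m

Two edge vectors: W-1→W-2 = (-791, -9, 72), W-1→W-3 = (-612, 54, 0).
Normal n = (W-1→W-2) × (W-1→W-3) = (-3888, -44064, -48222).
So ∂z/∂x = −n_x/n_z = −0.080627100 and ∂z/∂y = −n_y/n_z = −0.913773796.
Intercept c from W-1: 654 + 39462.13 + 4276002.65 = 4316118.78.
At (489525, 4679526): z = −39469.0 − 4276028.2 + 4316118.78 = 621.6 m.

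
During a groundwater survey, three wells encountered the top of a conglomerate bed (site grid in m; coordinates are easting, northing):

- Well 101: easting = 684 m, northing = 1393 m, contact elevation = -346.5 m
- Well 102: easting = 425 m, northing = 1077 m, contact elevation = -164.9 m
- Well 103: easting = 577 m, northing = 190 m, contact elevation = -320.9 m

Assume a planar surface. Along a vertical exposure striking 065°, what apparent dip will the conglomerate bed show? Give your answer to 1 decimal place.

Let the plane be z = a·easting + b·northing + c.
Well 102−Well 101: −259a − 316b = 181.6;  Well 103−Well 101: −107a − 1203b = 25.6.
Solving gives a = −0.75739, b = 0.04608.
Unit vector along 065° is (sin 65°, cos 65°) = (0.9063, 0.4226).
Slope in that direction = a·(0.9063) + b·(0.4226) = −0.66695.
Apparent dip = arctan|0.66695| = 33.7° (true dip is 37.2°, so apparent ≤ true as expected).

33.7°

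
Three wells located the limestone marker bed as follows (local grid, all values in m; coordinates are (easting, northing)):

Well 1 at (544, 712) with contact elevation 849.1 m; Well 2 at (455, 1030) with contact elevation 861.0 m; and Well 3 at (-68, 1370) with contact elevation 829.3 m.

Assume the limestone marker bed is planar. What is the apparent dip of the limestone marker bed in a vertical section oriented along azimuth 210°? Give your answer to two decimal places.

6.25°

Let the plane be z = a·E + b·N + c.
Well 2−Well 1: −89a + 318b = 11.9;  Well 3−Well 1: −612a + 658b = −19.8.
Solving gives a = 0.10383, b = 0.06648.
Unit vector along 210° is (sin 210°, cos 210°) = (-0.5000, -0.8660).
Slope in that direction = a·(-0.5000) + b·(-0.8660) = −0.10949.
Apparent dip = arctan|0.10949| = 6.25° (true dip is 7.0°, so apparent ≤ true as expected).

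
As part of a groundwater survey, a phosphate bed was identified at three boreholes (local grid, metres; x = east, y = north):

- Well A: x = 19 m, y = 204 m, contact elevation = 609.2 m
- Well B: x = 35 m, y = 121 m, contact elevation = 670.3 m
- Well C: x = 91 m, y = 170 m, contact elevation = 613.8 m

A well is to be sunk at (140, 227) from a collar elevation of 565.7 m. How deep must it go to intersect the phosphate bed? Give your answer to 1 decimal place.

12.6 m

Two edge vectors: Well A→Well B = (16, -83, 61.1), Well A→Well C = (72, -34, 4.6).
Normal n = (Well A→Well B) × (Well A→Well C) = (1695.6, 4325.6, 5432).
So ∂z/∂x = −n_x/n_z = −0.31215 and ∂z/∂y = −n_y/n_z = −0.79632.
Intercept c from Well A: 609.2 + 5.93 + 162.45 = 777.58.
At (140, 227): z_contact = −43.70 − 180.76 + 777.58 = 553.11 m.
Depth below ground = 565.7 − 553.11 = 12.6 m.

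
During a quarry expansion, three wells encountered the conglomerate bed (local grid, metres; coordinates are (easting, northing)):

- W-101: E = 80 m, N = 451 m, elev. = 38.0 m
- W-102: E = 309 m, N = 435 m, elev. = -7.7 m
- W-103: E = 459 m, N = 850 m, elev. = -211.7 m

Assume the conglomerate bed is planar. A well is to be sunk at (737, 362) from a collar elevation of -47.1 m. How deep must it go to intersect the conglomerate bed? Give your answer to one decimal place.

28.4 m

Let the plane be z = a·E + b·N + c.
W-102−W-101: 229a − 16b = −45.7;  W-103−W-101: 379a + 399b = −249.7.
Solving gives a = −0.22815, b = −0.40910.
Then c = 38 − a·80 − b·451 = 240.76.
At (737, 362): z_contact = −168.14 − 148.10 + 240.76 = -75.48 m.
Depth below ground = -47.1 − (-75.48) = 28.4 m.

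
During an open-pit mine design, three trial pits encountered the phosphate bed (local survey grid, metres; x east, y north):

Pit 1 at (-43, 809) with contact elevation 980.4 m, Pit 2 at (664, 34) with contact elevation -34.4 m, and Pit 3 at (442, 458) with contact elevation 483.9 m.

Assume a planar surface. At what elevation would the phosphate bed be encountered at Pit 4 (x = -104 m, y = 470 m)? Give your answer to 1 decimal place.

619.4 m

Two edge vectors: Pit 1→Pit 2 = (707, -775, -1014.8), Pit 1→Pit 3 = (485, -351, -496.5).
Normal n = (Pit 1→Pit 2) × (Pit 1→Pit 3) = (28592.7, -141152.5, 127718).
So ∂z/∂x = −n_x/n_z = −0.22387 and ∂z/∂y = −n_y/n_z = 1.10519.
Intercept c from Pit 1: 980.4 − 9.63 − 894.10 = 76.68.
At (-104, 470): z = 23.3 + 519.4 + 76.68 = 619.4 m.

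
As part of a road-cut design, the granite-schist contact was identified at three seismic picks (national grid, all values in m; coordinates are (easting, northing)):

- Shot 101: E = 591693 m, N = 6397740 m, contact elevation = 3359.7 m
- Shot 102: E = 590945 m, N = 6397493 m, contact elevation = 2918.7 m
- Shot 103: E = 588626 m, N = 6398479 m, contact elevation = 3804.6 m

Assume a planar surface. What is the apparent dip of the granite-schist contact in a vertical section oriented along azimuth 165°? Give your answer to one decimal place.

50.2°

Let the plane be z = a·E + b·N + c.
Shot 102−Shot 101: −748a − 247b = −441;  Shot 103−Shot 101: −3067a + 739b = 444.9.
Solving gives a = 0.16485, b = 1.28620.
Unit vector along 165° is (sin 165°, cos 165°) = (0.2588, -0.9659).
Slope in that direction = a·(0.2588) + b·(-0.9659) = −1.19971.
Apparent dip = arctan|1.19971| = 50.2° (true dip is 52.4°, so apparent ≤ true as expected).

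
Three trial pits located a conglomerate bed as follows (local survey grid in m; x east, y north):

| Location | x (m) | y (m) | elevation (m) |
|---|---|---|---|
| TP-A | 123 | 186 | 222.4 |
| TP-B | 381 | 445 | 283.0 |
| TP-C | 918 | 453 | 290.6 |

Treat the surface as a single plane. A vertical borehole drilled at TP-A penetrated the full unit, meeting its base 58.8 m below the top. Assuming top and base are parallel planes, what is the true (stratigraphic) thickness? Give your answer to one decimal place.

57.4 m

Let the plane be z = a·x + b·y + c.
TP-B−TP-A: 258a + 259b = 60.6;  TP-C−TP-A: 795a + 267b = 68.2.
Solving gives a = 0.01083, b = 0.22319.
|∇z| = √(a²+b²) = 0.22345, so dip δ = arctan(0.22345) = 12.60°.
True thickness = vertical thickness × cos δ = 58.8 × cos 12.60° = 57.4 m.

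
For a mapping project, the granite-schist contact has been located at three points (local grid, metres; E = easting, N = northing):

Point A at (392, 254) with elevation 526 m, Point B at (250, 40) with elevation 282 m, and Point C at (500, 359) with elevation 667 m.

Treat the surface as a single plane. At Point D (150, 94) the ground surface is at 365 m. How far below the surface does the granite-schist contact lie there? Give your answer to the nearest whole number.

Two edge vectors: Point A→Point B = (-142, -214, -244), Point A→Point C = (108, 105, 141).
Normal n = (Point A→Point B) × (Point A→Point C) = (-4554, -6330, 8202).
So ∂z/∂E = −n_x/n_z = 0.55523 and ∂z/∂N = −n_y/n_z = 0.77176.
Intercept c from Point A: 526 − 217.65 − 196.03 = 112.32.
At (150, 94): z_contact = 83.3 + 72.5 + 112.32 = 268.2 m.
Depth below ground = 365 − 268.2 = 97 m.

97 m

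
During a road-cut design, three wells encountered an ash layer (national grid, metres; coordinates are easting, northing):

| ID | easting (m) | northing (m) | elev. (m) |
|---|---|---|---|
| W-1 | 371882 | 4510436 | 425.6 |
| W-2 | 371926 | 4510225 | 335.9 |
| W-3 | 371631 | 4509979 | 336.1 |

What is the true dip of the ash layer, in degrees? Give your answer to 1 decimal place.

25.3°

Two edge vectors: W-1→W-2 = (44, -211, -89.7), W-1→W-3 = (-251, -457, -89.5).
Normal n = (W-1→W-2) × (W-1→W-3) = (-22108.4, 26452.7, -73069).
So ∂z/∂easting = −n_x/n_z = −0.30257 and ∂z/∂northing = −n_y/n_z = 0.36202.
Gradient magnitude |∇z| = √(a² + b²) = √(0.09155 + 0.13106) = 0.47181.
True dip = arctan(0.47181) = 25.3°, dipping toward SE (azimuth ≈ 140°).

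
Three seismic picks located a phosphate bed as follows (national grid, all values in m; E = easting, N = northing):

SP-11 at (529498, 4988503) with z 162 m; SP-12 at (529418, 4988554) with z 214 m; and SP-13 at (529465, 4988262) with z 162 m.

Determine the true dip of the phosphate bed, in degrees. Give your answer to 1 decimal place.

31.1°

Let the plane be z = a·E + b·N + c.
SP-12−SP-11: −80a + 51b = 52;  SP-13−SP-11: −33a − 241b = 0.
Solving gives a = −0.59782, b = 0.08186.
Gradient magnitude |∇z| = √(a² + b²) = √(0.35738 + 0.00670) = 0.60339.
True dip = arctan(0.60339) = 31.1°, dipping toward E (azimuth ≈ 098°).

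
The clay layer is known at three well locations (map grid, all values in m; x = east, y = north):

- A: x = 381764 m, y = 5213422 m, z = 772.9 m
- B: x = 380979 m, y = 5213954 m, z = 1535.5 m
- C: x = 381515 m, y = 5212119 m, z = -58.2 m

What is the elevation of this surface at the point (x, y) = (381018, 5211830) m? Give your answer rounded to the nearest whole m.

Let the plane be z = a·x + b·y + c.
B−A: −785a + 532b = 762.6;  C−A: −249a − 1303b = −831.1.
Solving gives a = −0.47737524, b = 0.72906096.
Then c = 772.9 − a·381764 − b·5213422 = −3617884.89.
At (381018, 5211830): z = −181888.6 + 3799741.8 − 3617884.89 = -31.6 m.

-32 m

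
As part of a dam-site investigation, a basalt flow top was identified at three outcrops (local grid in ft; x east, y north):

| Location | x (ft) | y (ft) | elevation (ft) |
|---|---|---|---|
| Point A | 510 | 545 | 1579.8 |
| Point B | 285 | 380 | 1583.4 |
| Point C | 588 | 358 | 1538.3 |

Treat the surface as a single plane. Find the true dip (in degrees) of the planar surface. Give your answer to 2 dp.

Two edge vectors: Point A→Point B = (-225, -165, 3.6), Point A→Point C = (78, -187, -41.5).
Normal n = (Point A→Point B) × (Point A→Point C) = (7520.7, -9056.7, 54945).
So ∂z/∂x = −n_x/n_z = −0.13688 and ∂z/∂y = −n_y/n_z = 0.16483.
Gradient magnitude |∇z| = √(a² + b²) = √(0.01874 + 0.02717) = 0.21425.
True dip = arctan(0.21425) = 12.09°, dipping toward SE (azimuth ≈ 140°).

12.09°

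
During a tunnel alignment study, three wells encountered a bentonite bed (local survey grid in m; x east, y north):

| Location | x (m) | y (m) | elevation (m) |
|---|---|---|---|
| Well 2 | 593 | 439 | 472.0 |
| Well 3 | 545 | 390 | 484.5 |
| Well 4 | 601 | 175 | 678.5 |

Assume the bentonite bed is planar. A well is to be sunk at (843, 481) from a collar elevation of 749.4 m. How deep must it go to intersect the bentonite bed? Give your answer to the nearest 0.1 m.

179.1 m

Let the plane be z = a·x + b·y + c.
Well 3−Well 2: −48a − 49b = 12.5;  Well 4−Well 2: 8a − 264b = 206.5.
Solving gives a = 0.52193, b = −0.76638.
Then c = 472 − a·593 − b·439 = 498.94.
At (843, 481): z_contact = 439.99 − 368.63 + 498.94 = 570.29 m.
Depth below ground = 749.4 − 570.29 = 179.1 m.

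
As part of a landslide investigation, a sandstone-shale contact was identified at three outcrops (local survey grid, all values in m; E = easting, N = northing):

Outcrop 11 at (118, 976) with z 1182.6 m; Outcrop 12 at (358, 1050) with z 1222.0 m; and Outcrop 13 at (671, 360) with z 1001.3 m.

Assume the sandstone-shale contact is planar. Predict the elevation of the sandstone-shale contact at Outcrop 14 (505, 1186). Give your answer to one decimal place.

Let the plane be z = a·E + b·N + c.
Outcrop 12−Outcrop 11: 240a + 74b = 39.4;  Outcrop 13−Outcrop 11: 553a − 616b = −181.3.
Solving gives a = 0.057502, b = 0.345939.
Then c = 1182.6 − a·118 − b·976 = 838.18.
At (505, 1186): z = 29.0 + 410.3 + 838.18 = 1277.5 m.

1277.5 m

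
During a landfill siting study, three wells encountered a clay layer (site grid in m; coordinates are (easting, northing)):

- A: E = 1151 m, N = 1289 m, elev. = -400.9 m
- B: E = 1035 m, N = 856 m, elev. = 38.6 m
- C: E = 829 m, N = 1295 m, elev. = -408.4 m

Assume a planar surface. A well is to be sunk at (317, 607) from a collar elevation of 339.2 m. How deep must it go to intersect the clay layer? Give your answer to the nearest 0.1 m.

50.7 m

Let the plane be z = a·E + b·N + c.
B−A: −116a − 433b = 439.5;  C−A: −322a + 6b = −7.5.
Solving gives a = 0.004357, b = −1.016179.
Then c = -400.9 − a·1151 − b·1289 = 903.94.
At (317, 607): z_contact = 1.38 − 616.82 + 903.94 = 288.50 m.
Depth below ground = 339.2 − 288.50 = 50.7 m.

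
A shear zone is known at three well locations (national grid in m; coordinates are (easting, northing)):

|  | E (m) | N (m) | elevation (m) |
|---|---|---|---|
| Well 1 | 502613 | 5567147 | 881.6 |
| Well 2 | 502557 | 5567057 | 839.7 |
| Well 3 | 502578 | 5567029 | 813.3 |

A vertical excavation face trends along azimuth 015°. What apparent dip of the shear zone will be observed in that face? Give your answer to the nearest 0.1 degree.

Let the plane be z = a·E + b·N + c.
Well 2−Well 1: −56a − 90b = −41.9;  Well 3−Well 1: −35a − 118b = −68.3.
Solving gives a = −0.34783, b = 0.68198.
Unit vector along 015° is (sin 15°, cos 15°) = (0.2588, 0.9659).
Slope in that direction = a·(0.2588) + b·(0.9659) = 0.56872.
Apparent dip = arctan|0.56872| = 29.6° (true dip is 37.4°, so apparent ≤ true as expected).

29.6°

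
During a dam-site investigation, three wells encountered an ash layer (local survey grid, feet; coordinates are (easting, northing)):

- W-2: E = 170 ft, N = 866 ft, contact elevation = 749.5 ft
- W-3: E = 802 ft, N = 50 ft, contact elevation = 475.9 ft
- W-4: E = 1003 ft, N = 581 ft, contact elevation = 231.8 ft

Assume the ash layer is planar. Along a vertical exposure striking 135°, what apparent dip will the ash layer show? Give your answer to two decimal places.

19.14°

Let the plane be z = a·E + b·N + c.
W-3−W-2: 632a − 816b = −273.6;  W-4−W-2: 833a − 285b = −517.7.
Solving gives a = −0.68947, b = −0.19871.
Unit vector along 135° is (sin 135°, cos 135°) = (0.7071, -0.7071).
Slope in that direction = a·(0.7071) + b·(-0.7071) = −0.34702.
Apparent dip = arctan|0.34702| = 19.14° (true dip is 35.7°, so apparent ≤ true as expected).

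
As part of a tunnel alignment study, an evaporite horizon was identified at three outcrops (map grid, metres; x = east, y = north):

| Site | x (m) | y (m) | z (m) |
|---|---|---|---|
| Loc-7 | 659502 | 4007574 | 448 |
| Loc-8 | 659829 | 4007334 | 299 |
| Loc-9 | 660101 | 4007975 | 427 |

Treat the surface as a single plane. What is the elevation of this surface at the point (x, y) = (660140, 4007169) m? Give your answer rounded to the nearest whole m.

176 m

Let the plane be z = a·x + b·y + c.
Loc-8−Loc-7: 327a − 240b = −149;  Loc-9−Loc-7: 599a + 401b = −21.
Solving gives a = −0.23569321, b = 0.29970133.
Then c = 448 − a·659502 − b·4007574 = −1045187.12.
At (660140, 4007169): z = −155590.5 + 1200953.9 − 1045187.12 = 176.2 m.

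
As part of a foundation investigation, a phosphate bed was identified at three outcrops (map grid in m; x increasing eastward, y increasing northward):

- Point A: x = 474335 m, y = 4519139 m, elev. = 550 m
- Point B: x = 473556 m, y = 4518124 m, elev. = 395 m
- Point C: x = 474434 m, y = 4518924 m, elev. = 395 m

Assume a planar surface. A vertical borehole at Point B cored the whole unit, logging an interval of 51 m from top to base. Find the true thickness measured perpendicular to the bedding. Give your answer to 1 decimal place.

Two edge vectors: Point A→Point B = (-779, -1015, -155), Point A→Point C = (99, -215, -155).
Normal n = (Point A→Point B) × (Point A→Point C) = (124000, -136090, 267970).
So ∂z/∂x = −n_x/n_z = −0.46274 and ∂z/∂y = −n_y/n_z = 0.50786.
|∇z| = √(a²+b²) = 0.68705, so dip δ = arctan(0.68705) = 34.49°.
True thickness = vertical thickness × cos δ = 51 × cos 34.49° = 42.0 m.

42.0 m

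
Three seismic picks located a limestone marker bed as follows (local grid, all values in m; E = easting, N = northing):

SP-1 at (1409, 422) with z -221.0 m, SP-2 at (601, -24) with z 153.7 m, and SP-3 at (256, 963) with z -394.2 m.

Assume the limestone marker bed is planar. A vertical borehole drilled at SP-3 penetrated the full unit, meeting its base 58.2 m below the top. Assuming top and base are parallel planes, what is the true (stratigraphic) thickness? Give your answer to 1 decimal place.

49.6 m

Two edge vectors: SP-1→SP-2 = (-808, -446, 374.7), SP-1→SP-3 = (-1153, 541, -173.2).
Normal n = (SP-1→SP-2) × (SP-1→SP-3) = (-125465.5, -571974.7, -951366).
So ∂z/∂E = −n_x/n_z = −0.13188 and ∂z/∂N = −n_y/n_z = −0.60121.
|∇z| = √(a²+b²) = 0.61551, so dip δ = arctan(0.61551) = 31.61°.
True thickness = vertical thickness × cos δ = 58.2 × cos 31.61° = 49.6 m.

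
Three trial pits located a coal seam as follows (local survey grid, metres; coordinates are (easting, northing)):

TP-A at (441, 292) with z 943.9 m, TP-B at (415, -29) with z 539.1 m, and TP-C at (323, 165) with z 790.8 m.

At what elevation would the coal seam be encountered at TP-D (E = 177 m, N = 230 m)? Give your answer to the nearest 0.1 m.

Two edge vectors: TP-A→TP-B = (-26, -321, -404.8), TP-A→TP-C = (-118, -127, -153.1).
Normal n = (TP-A→TP-B) × (TP-A→TP-C) = (-2264.5, 43785.8, -34576).
So ∂z/∂E = −n_x/n_z = −0.06549 and ∂z/∂N = −n_y/n_z = 1.26636.
Intercept c from TP-A: 943.9 + 28.88 − 369.78 = 603.00.
At (177, 230): z = −11.6 + 291.3 + 603.00 = 882.7 m.

882.7 m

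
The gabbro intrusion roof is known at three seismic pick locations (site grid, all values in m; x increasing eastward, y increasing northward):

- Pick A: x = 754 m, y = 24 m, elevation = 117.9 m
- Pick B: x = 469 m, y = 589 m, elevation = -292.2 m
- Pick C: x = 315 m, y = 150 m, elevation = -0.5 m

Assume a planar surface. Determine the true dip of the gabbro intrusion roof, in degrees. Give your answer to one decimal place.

Let the plane be z = a·x + b·y + c.
Pick B−Pick A: −285a + 565b = −410.1;  Pick C−Pick A: −439a + 126b = −118.4.
Solving gives a = 0.07177, b = −0.68964.
Gradient magnitude |∇z| = √(a² + b²) = √(0.00515 + 0.47560) = 0.69336.
True dip = arctan(0.69336) = 34.7°, dipping toward N (azimuth ≈ 354°).

34.7°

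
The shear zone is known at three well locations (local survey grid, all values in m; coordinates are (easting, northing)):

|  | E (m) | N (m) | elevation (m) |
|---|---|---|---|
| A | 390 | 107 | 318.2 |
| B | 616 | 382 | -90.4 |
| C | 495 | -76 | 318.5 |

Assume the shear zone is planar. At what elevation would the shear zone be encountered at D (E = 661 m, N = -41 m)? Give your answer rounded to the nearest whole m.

Let the plane be z = a·E + b·N + c.
B−A: 226a + 275b = −408.6;  C−A: 105a − 183b = 0.3.
Solving gives a = −1.06348, b = −0.61183.
Then c = 318.2 − a·390 − b·107 = 798.42.
At (661, -41): z = −703.0 + 25.1 + 798.42 = 120.5 m.

121 m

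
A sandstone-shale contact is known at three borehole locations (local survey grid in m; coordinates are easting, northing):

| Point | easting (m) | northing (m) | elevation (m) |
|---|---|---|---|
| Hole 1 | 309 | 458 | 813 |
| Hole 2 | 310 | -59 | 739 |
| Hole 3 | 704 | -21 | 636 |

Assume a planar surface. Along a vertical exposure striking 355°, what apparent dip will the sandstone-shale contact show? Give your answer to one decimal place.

9.4°

Let the plane be z = a·easting + b·northing + c.
Hole 2−Hole 1: 1a − 517b = −74;  Hole 3−Hole 1: 395a − 479b = −177.
Solving gives a = −0.27517, b = 0.14260.
Unit vector along 355° is (sin 355°, cos 355°) = (-0.0872, 0.9962).
Slope in that direction = a·(-0.0872) + b·(0.9962) = 0.16604.
Apparent dip = arctan|0.16604| = 9.4° (true dip is 17.2°, so apparent ≤ true as expected).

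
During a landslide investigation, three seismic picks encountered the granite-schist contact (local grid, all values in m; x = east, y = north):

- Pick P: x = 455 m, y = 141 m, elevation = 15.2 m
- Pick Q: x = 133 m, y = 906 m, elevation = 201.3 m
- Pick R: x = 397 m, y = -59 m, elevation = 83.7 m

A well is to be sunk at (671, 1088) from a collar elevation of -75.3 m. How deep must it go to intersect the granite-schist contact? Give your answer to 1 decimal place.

Let the plane be z = a·x + b·y + c.
Pick Q−Pick P: −322a + 765b = 186.1;  Pick R−Pick P: −58a − 200b = 68.5.
Solving gives a = −0.823963, b = −0.103551.
Then c = 15.2 − a·455 − b·141 = 404.70.
At (671, 1088): z_contact = −552.88 − 112.66 + 404.70 = -260.84 m.
Depth below ground = -75.3 − (-260.84) = 185.5 m.

185.5 m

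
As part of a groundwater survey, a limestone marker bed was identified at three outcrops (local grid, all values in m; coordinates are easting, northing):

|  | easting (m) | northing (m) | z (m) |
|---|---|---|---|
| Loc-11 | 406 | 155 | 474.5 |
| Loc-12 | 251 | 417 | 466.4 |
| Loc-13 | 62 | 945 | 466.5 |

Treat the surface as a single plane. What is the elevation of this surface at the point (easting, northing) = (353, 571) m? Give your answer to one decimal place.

487.3 m

Two edge vectors: Loc-11→Loc-12 = (-155, 262, -8.1), Loc-11→Loc-13 = (-344, 790, -8).
Normal n = (Loc-11→Loc-12) × (Loc-11→Loc-13) = (4303, 1546.4, -32322).
So ∂z/∂easting = −n_x/n_z = 0.13313 and ∂z/∂northing = −n_y/n_z = 0.04784.
Intercept c from Loc-11: 474.5 − 54.05 − 7.42 = 413.03.
At (353, 571): z = 47.0 + 27.3 + 413.03 = 487.3 m.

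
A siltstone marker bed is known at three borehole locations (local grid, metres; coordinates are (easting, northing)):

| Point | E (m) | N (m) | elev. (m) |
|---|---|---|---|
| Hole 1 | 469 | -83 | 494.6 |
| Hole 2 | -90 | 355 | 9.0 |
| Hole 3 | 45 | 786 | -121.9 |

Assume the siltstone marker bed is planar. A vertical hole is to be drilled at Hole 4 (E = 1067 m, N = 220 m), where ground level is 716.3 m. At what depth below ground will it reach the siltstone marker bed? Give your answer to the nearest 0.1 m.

Two edge vectors: Hole 1→Hole 2 = (-559, 438, -485.6), Hole 1→Hole 3 = (-424, 869, -616.5).
Normal n = (Hole 1→Hole 2) × (Hole 1→Hole 3) = (151959.4, -138729.1, -300059).
So ∂z/∂E = −n_x/n_z = 0.506432 and ∂z/∂N = −n_y/n_z = −0.462339.
Intercept c from Hole 1: 494.6 − 237.52 − 38.37 = 218.71.
At (1067, 220): z_contact = 540.36 − 101.71 + 218.71 = 657.36 m.
Depth below ground = 716.3 − 657.36 = 58.9 m.

58.9 m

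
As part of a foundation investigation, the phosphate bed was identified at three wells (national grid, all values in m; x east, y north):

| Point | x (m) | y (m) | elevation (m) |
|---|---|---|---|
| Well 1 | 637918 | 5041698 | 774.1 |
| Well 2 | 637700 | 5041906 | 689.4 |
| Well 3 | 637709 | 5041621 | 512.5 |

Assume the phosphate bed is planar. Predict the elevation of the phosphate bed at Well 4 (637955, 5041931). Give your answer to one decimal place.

963.6 m

Let the plane be z = a·x + b·y + c.
Well 2−Well 1: −218a + 208b = −84.7;  Well 3−Well 1: −209a − 77b = −261.6.
Solving gives a = 1.011230044, b = 0.652635335.
Then c = 774.1 − a·637918 − b·5041698 = −3934698.01.
At (637955, 5041931): z = 645119.3 + 3290542.3 − 3934698.01 = 963.6 m.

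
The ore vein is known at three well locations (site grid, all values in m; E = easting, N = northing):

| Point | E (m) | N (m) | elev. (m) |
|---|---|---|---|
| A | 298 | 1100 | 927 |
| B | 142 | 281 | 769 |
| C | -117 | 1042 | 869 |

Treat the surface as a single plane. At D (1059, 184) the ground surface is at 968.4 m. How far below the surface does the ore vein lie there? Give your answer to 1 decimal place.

109.7 m

Two edge vectors: A→B = (-156, -819, -158), A→C = (-415, -58, -58).
Normal n = (A→B) × (A→C) = (38338, 56522, -330837).
So ∂z/∂E = −n_x/n_z = 0.115882 and ∂z/∂N = −n_y/n_z = 0.170845.
Intercept c from A: 927 − 34.53 − 187.93 = 704.54.
At (1059, 184): z_contact = 122.72 + 31.44 + 704.54 = 858.69 m.
Depth below ground = 968.4 − 858.69 = 109.7 m.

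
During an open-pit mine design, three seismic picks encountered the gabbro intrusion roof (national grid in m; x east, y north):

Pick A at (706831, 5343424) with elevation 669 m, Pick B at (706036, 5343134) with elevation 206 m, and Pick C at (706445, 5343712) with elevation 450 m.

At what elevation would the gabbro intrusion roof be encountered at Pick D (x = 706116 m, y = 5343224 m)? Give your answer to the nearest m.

Let the plane be z = a·x + b·y + c.
Pick B−Pick A: −795a − 290b = −463;  Pick C−Pick A: −386a + 288b = −219.
Solving gives a = 0.57745380, b = 0.01353183.
Then c = 669 − a·706831 − b·5343424 = −479799.54.
At (706116, 5343224): z = 407749.4 + 72303.6 − 479799.54 = 253.4 m.

253 m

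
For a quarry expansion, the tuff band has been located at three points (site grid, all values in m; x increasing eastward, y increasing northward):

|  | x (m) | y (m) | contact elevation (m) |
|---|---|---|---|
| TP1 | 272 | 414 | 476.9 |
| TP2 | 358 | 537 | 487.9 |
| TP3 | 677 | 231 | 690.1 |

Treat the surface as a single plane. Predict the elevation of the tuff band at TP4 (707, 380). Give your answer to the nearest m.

671 m

Two edge vectors: TP1→TP2 = (86, 123, 11), TP1→TP3 = (405, -183, 213.2).
Normal n = (TP1→TP2) × (TP1→TP3) = (28236.6, -13880.2, -65553).
So ∂z/∂x = −n_x/n_z = 0.43074 and ∂z/∂y = −n_y/n_z = −0.21174.
Intercept c from TP1: 476.9 − 117.16 + 87.66 = 447.40.
At (707, 380): z = 304.5 − 80.5 + 447.40 = 671.5 m.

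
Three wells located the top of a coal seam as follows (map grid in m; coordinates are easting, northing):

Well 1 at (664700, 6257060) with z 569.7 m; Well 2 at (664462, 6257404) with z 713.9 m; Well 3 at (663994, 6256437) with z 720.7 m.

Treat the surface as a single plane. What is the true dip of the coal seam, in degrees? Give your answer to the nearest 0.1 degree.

21.8°

Two edge vectors: Well 1→Well 2 = (-238, 344, 144.2), Well 1→Well 3 = (-706, -623, 151).
Normal n = (Well 1→Well 2) × (Well 1→Well 3) = (141780.6, -65867.2, 391138).
So ∂z/∂easting = −n_x/n_z = −0.36248 and ∂z/∂northing = −n_y/n_z = 0.16840.
Gradient magnitude |∇z| = √(a² + b²) = √(0.13139 + 0.02836) = 0.39969.
True dip = arctan(0.39969) = 21.8°, dipping toward ESE (azimuth ≈ 115°).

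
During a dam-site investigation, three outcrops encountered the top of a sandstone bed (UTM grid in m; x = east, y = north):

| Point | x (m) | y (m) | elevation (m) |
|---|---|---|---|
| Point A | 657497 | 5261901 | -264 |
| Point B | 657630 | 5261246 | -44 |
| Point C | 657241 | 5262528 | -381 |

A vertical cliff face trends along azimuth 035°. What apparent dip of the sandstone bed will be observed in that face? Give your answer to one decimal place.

Let the plane be z = a·x + b·y + c.
Point B−Point A: 133a − 655b = 220;  Point C−Point A: −256a + 627b = −117.
Solving gives a = −0.72732, b = −0.48356.
Unit vector along 035° is (sin 35°, cos 35°) = (0.5736, 0.8192).
Slope in that direction = a·(0.5736) + b·(0.8192) = −0.81328.
Apparent dip = arctan|0.81328| = 39.1° (true dip is 41.1°, so apparent ≤ true as expected).

39.1°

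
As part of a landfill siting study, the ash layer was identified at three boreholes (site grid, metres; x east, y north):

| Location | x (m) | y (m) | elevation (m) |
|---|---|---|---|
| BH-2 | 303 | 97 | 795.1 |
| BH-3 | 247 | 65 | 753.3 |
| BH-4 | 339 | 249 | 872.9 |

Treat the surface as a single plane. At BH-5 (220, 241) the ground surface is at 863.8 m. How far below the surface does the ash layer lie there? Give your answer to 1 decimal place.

Two edge vectors: BH-2→BH-3 = (-56, -32, -41.8), BH-2→BH-4 = (36, 152, 77.8).
Normal n = (BH-2→BH-3) × (BH-2→BH-4) = (3864, 2852, -7360).
So ∂z/∂x = −n_x/n_z = 0.52500 and ∂z/∂y = −n_y/n_z = 0.38750.
Intercept c from BH-2: 795.1 − 159.08 − 37.59 = 598.44.
At (220, 241): z_contact = 115.50 + 93.39 + 598.44 = 807.32 m.
Depth below ground = 863.8 − 807.32 = 56.5 m.

56.5 m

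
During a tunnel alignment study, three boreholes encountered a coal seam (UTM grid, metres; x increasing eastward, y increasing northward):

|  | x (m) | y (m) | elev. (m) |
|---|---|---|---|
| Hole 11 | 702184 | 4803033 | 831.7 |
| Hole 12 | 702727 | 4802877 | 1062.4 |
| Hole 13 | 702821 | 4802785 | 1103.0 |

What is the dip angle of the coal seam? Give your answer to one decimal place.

Two edge vectors: Hole 11→Hole 12 = (543, -156, 230.7), Hole 11→Hole 13 = (637, -248, 271.3).
Normal n = (Hole 11→Hole 12) × (Hole 11→Hole 13) = (14890.8, -360, -35292).
So ∂z/∂x = −n_x/n_z = 0.42193 and ∂z/∂y = −n_y/n_z = −0.01020.
Gradient magnitude |∇z| = √(a² + b²) = √(0.17803 + 0.00010) = 0.42205.
True dip = arctan(0.42205) = 22.9°, dipping toward W (azimuth ≈ 271°).

22.9°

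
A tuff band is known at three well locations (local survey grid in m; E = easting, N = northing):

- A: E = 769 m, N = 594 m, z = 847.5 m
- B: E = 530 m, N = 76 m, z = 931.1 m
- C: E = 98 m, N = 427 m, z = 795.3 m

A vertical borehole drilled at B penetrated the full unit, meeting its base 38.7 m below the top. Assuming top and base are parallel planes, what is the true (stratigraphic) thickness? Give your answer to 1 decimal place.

37.5 m

Two edge vectors: A→B = (-239, -518, 83.6), A→C = (-671, -167, -52.2).
Normal n = (A→B) × (A→C) = (41000.8, -68571.4, -307665).
So ∂z/∂E = −n_x/n_z = 0.13326 and ∂z/∂N = −n_y/n_z = −0.22288.
|∇z| = √(a²+b²) = 0.25968, so dip δ = arctan(0.25968) = 14.56°.
True thickness = vertical thickness × cos δ = 38.7 × cos 14.56° = 37.5 m.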